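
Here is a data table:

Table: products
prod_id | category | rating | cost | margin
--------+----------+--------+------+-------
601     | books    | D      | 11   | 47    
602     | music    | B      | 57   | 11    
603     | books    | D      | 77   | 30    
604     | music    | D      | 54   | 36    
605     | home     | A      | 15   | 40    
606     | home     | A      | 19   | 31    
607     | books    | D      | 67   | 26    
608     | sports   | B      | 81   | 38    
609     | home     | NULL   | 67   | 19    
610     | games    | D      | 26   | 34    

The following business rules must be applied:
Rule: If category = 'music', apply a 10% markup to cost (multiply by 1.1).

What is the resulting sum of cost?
485.1

Step 1: Records with category = 'music' have total cost = 111
Step 2: Apply multiplier: 111 × 1.1 = 122.1
Step 3: Other records total: 363
Step 4: Final sum = 122.1 + 363 = 485.1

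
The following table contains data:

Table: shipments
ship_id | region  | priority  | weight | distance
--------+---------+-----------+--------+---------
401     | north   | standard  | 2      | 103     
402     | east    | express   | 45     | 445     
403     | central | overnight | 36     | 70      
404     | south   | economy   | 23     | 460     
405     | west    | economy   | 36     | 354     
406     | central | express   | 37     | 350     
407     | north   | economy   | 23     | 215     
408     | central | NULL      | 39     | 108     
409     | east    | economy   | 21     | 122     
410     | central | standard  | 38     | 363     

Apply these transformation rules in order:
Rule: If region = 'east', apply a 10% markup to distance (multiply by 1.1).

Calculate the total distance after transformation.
2646.7

Step 1: Records with region = 'east' have total distance = 567
Step 2: Apply multiplier: 567 × 1.1 = 623.7
Step 3: Other records total: 2023
Step 4: Final sum = 623.7 + 2023 = 2646.7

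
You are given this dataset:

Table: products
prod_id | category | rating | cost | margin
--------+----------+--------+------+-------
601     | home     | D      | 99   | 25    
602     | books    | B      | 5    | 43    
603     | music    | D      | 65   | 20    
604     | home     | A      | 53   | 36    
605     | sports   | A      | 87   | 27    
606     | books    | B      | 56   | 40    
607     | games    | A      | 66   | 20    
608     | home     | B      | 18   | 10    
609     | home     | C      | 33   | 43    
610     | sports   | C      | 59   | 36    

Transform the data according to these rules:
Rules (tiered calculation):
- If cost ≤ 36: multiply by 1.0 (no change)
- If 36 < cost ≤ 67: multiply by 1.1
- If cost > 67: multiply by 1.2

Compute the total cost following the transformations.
608.1

Step 1: Tier 1 (cost ≤ 36): 3 records, sum = 56 × 1.0 = 56.0
Step 2: Tier 2 (36 < cost ≤ 67): 5 records, sum = 299 × 1.1 = 328.9
Step 3: Tier 3 (cost > 67): 2 records, sum = 186 × 1.2 = 223.2
Step 4: Final sum = 56.0 + 328.9 + 223.2 = 608.1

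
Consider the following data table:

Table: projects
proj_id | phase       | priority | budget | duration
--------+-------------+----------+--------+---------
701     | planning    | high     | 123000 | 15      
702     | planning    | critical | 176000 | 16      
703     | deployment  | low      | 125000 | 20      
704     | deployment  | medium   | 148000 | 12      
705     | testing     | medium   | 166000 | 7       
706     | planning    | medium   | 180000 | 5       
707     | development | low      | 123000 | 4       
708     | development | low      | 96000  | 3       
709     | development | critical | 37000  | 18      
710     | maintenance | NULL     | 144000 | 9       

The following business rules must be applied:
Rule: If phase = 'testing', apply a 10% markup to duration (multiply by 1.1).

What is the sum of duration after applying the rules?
109.7

Step 1: Records with phase = 'testing' have total duration = 7
Step 2: Apply multiplier: 7 × 1.1 = 7.7
Step 3: Other records total: 102
Step 4: Final sum = 7.7 + 102 = 109.7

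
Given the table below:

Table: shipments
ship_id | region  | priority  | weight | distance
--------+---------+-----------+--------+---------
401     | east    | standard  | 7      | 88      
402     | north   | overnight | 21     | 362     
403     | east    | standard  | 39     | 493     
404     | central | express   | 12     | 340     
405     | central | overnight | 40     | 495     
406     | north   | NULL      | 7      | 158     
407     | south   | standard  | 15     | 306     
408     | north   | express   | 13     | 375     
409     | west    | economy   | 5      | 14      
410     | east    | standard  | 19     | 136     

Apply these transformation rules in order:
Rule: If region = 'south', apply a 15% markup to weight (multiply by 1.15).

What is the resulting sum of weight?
180.25

Step 1: Records with region = 'south' have total weight = 15
Step 2: Apply multiplier: 15 × 1.15 = 17.25
Step 3: Other records total: 163
Step 4: Final sum = 17.25 + 163 = 180.25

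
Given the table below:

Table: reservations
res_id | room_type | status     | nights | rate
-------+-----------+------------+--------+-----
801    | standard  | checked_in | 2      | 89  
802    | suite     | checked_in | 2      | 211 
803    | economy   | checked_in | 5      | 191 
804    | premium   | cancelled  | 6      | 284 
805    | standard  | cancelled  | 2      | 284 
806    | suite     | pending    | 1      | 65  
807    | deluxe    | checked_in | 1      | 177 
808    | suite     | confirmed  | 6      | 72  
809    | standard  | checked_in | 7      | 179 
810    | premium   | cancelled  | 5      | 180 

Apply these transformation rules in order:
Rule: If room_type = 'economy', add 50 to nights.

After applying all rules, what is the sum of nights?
87

Step 1: Count records where room_type = 'economy': 1
Step 2: Total bonus added: 1 × 50 = 50
Step 3: Original sum of nights: 37
Step 4: Final sum = 37 + 50 = 87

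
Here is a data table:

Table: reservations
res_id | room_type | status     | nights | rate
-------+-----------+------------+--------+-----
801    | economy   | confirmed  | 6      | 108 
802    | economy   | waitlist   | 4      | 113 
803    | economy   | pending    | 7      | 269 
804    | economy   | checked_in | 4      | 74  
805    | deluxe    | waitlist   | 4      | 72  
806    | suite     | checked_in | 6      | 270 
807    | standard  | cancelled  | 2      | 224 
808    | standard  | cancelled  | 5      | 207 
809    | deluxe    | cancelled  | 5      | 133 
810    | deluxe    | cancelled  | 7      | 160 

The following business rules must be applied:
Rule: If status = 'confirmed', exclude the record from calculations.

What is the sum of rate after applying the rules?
1522

Step 1: Identify records where status = 'confirmed'
Step 2: The excluded records sum to 108
Step 3: Original total rate = 1630
Step 4: Remaining total = 1630 - 108 = 1522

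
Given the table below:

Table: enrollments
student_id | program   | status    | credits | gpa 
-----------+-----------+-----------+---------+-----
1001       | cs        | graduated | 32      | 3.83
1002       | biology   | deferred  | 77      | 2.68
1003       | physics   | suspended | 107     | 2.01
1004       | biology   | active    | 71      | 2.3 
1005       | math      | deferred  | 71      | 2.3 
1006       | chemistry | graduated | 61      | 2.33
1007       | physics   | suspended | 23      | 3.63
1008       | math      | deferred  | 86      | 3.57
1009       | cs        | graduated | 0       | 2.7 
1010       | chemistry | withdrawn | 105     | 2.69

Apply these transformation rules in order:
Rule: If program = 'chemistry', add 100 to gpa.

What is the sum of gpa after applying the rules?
228.04

Step 1: Count records where program = 'chemistry': 2
Step 2: Total bonus added: 2 × 100 = 200
Step 3: Original sum of gpa: 28.04
Step 4: Final sum = 28.04 + 200 = 228.04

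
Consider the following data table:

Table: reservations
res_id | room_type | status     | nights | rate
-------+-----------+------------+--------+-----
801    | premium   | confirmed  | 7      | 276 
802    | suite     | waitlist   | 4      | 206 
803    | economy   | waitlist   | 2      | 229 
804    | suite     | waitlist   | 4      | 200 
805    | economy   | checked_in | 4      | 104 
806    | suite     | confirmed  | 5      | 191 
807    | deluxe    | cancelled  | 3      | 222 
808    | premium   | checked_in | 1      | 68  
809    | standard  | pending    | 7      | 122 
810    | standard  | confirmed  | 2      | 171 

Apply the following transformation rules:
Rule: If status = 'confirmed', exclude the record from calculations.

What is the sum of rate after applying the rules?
1151

Step 1: Identify records where status = 'confirmed'
Step 2: The excluded records sum to 638
Step 3: Original total rate = 1789
Step 4: Remaining total = 1789 - 638 = 1151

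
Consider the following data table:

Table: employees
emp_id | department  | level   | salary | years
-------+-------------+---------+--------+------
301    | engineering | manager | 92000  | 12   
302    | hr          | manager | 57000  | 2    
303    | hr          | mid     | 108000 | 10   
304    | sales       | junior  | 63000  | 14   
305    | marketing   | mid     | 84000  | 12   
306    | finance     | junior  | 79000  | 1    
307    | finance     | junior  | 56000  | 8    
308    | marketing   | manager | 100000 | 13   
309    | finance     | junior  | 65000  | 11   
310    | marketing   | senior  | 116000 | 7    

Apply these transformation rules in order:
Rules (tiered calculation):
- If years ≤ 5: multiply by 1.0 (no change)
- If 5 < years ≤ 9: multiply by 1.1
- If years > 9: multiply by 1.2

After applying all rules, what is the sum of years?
105.9

Step 1: Tier 1 (years ≤ 5): 2 records, sum = 3 × 1.0 = 3.0
Step 2: Tier 2 (5 < years ≤ 9): 2 records, sum = 15 × 1.1 = 16.5
Step 3: Tier 3 (years > 9): 6 records, sum = 72 × 1.2 = 86.4
Step 4: Final sum = 3.0 + 16.5 + 86.4 = 105.9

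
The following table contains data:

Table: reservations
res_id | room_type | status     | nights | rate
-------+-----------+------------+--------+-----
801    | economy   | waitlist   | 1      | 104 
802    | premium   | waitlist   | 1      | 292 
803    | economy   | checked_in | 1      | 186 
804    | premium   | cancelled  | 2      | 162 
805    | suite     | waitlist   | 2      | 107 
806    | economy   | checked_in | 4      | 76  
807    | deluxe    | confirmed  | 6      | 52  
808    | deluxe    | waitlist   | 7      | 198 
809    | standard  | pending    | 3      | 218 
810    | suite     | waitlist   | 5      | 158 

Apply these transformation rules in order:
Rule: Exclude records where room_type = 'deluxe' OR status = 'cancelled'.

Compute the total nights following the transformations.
17

Step 1: Find records where room_type = 'deluxe' OR status = 'cancelled'
Step 2: 3 records match, summing to 15
Step 3: Original sum: 32
Step 4: Remaining sum = 32 - 15 = 17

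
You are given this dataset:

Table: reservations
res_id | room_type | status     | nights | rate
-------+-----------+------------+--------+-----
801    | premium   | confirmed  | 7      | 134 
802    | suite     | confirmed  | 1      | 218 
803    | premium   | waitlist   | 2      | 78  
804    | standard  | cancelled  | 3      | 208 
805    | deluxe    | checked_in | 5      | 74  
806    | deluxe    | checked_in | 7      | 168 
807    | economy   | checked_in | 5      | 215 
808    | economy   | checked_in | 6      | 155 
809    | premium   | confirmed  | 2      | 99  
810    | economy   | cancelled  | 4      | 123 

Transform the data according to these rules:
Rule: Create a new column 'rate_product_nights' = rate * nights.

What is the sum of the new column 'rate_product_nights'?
6177

Step 1: For each record, compute rate * nights
Example calculations:
  134 * 7 = 938
  218 * 1 = 218
  78 * 2 = 156
  ...
Step 2: Sum all derived values
Step 3: Total = 6177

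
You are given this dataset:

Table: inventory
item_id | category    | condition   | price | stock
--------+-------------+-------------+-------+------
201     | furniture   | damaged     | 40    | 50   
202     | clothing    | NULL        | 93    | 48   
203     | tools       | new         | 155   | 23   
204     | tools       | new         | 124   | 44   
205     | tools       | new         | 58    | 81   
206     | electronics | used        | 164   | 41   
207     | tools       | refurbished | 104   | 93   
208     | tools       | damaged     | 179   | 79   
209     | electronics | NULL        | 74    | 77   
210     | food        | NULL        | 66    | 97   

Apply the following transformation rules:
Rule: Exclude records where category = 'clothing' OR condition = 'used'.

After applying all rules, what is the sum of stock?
544

Step 1: Find records where category = 'clothing' OR condition = 'used'
Step 2: 2 records match, summing to 89
Step 3: Original sum: 633
Step 4: Remaining sum = 633 - 89 = 544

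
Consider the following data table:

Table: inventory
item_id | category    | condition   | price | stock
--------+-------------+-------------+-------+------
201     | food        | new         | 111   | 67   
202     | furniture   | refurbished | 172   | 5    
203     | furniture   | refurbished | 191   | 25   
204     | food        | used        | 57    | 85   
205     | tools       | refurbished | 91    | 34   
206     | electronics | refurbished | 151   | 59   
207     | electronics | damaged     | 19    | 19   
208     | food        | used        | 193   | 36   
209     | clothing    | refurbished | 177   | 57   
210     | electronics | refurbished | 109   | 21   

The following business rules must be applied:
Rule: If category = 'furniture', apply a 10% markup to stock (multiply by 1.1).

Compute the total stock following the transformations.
411.0

Step 1: Records with category = 'furniture' have total stock = 30
Step 2: Apply multiplier: 30 × 1.1 = 33.0
Step 3: Other records total: 378
Step 4: Final sum = 33.0 + 378 = 411.0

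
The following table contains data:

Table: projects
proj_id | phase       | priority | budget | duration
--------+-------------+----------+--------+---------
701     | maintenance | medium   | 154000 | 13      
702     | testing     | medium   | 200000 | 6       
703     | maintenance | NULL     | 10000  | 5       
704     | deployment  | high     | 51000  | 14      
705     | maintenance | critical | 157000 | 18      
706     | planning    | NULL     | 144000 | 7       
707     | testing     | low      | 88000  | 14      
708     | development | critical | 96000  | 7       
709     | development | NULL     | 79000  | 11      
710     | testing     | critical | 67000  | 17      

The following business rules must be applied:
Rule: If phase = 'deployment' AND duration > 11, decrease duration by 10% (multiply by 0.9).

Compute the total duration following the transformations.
110.6

Step 1: Find records where phase = 'deployment' AND duration > 11
Step 2: 1 records match, summing to 14
Step 3: After multiplier: 14 × 0.9 = 12.6
Step 4: Unaffected records sum: 98
Step 5: Final sum = 12.6 + 98 = 110.6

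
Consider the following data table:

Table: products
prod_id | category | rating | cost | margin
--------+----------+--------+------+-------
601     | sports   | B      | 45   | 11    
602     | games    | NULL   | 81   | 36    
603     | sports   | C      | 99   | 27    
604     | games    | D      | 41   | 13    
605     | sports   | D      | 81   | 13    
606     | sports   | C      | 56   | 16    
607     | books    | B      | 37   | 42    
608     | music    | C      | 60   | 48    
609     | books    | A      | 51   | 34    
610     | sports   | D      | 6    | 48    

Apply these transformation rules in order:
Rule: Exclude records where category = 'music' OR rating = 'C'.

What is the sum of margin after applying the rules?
197

Step 1: Find records where category = 'music' OR rating = 'C'
Step 2: 3 records match, summing to 91
Step 3: Original sum: 288
Step 4: Remaining sum = 288 - 91 = 197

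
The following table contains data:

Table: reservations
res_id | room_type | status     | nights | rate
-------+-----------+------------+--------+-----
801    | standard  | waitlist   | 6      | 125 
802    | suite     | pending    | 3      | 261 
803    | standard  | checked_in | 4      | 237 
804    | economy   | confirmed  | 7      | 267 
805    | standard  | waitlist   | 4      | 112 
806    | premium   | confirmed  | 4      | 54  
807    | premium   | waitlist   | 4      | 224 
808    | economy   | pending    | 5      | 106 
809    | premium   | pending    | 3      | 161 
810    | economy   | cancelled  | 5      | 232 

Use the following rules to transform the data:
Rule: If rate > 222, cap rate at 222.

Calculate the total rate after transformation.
1668

Step 1: 5 records have rate > 222
Step 2: These records originally summed to 1221
Step 3: After capping: 5 × 222 = 1110
Step 4: Unaffected records sum: 558
Step 5: Final sum = 1110 + 558 = 1668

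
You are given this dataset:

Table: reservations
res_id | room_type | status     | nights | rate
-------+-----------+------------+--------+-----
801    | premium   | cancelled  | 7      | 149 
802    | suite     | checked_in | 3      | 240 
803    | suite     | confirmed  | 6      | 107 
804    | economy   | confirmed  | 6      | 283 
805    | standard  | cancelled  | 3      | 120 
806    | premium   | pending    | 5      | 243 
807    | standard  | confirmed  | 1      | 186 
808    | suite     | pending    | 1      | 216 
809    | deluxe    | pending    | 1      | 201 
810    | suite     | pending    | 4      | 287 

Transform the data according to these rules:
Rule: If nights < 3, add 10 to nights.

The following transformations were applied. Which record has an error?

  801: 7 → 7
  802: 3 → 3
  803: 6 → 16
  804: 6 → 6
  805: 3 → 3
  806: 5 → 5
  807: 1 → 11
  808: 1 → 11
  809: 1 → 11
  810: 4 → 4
Record 803 has an error. The correct transformed value should be 6, not 16.

Step 1: Check each record against the rule
Step 2: Record 803 has nights = 6
Step 3: Since 6 >= 3, the bonus should not have been applied
Step 4: Correct value = 6, but claimed value = 16
Conclusion: Record 803 has the error.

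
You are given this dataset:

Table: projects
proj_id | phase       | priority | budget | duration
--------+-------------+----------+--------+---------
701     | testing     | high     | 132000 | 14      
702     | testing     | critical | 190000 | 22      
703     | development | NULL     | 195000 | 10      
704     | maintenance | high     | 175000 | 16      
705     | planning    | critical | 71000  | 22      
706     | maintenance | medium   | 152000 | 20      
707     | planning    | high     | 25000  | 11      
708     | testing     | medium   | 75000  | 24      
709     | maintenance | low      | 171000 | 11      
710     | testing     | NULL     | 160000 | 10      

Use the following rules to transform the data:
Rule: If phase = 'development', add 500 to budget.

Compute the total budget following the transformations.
1346500

Step 1: Count records where phase = 'development': 1
Step 2: Total bonus added: 1 × 500 = 500
Step 3: Original sum of budget: 1346000
Step 4: Final sum = 1346000 + 500 = 1346500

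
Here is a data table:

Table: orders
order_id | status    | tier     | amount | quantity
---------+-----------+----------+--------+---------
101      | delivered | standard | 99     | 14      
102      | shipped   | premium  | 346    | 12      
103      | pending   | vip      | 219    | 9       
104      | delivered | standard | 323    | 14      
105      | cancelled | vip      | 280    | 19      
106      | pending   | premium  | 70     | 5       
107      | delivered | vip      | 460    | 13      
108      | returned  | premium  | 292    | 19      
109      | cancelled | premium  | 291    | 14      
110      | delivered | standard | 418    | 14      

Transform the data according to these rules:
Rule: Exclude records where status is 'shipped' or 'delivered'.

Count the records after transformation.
5

Step 1: Count records to exclude
  - 1 (shipped) + 4 (delivered) = 5 records
Step 2: Total records: 10
Step 3: Remaining = 10 - 5 = 5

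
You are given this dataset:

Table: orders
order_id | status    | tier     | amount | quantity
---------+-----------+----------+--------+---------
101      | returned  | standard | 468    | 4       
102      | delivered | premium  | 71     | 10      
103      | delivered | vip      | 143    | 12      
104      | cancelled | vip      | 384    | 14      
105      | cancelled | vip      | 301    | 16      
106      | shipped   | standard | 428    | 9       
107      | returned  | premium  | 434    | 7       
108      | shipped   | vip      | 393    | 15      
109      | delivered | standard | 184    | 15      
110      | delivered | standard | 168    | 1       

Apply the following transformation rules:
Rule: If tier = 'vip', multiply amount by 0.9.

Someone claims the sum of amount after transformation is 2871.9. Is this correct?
No, the correct result is 2851.9.

Step 1: Calculate the correct sum after transformation
Step 2: Apply multiplier 0.9 to records where tier = 'vip'
Step 3: Correct result = 2851.9
Step 4: Claimed result = 2871.9
Step 5: 2851.9 ≠ 2871.9
Conclusion: The claimed result is incorrect. The correct answer is 2851.9.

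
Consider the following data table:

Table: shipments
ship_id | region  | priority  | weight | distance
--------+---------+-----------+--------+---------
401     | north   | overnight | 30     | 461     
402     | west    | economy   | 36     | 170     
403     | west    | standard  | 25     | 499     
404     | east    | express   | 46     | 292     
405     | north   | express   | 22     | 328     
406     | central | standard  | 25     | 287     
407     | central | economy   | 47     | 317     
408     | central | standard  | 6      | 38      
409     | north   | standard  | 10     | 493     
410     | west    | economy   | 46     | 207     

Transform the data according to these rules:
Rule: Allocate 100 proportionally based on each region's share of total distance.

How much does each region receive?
central: 20.76, east: 9.44, north: 41.46, west: 28.33

Step 1: Calculate total distance = 3092
Step 2: Calculate each region's proportion:
  central: 642/3092 = 20.76% → 20.76
  east: 292/3092 = 9.44% → 9.44
  north: 1282/3092 = 41.46% → 41.46
  west: 876/3092 = 28.33% → 28.33
Step 3: Verify: sum of allocations ≈ 100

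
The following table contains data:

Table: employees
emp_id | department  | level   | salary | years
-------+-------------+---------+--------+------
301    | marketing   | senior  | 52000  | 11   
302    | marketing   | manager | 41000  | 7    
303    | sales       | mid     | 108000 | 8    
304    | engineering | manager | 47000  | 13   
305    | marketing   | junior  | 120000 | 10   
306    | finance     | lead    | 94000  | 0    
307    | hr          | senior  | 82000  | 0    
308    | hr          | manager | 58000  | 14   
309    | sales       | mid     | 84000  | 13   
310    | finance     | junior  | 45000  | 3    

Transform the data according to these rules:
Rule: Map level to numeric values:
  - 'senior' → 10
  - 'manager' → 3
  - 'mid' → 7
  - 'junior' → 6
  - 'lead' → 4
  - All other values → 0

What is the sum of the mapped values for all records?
59

Step 1: Apply mapping to each record
Step 2: Count by status:
  'senior': 2 records × 10 = 20
  'manager': 3 records × 3 = 9
  'mid': 2 records × 7 = 14
  'junior': 2 records × 6 = 12
  'lead': 1 records × 4 = 4
Step 3: Sum all mapped values = 59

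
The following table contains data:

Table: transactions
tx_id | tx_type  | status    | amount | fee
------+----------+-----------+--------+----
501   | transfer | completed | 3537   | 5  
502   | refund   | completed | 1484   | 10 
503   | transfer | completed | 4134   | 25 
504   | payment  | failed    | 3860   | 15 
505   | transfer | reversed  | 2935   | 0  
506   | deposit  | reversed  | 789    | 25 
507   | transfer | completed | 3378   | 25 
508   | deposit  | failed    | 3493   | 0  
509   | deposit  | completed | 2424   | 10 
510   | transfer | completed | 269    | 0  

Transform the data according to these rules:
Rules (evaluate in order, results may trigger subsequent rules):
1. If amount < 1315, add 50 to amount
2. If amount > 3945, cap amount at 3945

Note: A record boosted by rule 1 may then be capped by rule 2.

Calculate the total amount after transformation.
26214

Step 1: Apply rule 1 to records with amount < 1315
  - 2 records get bonus of 50
  - Of these, 0 records then exceed 3945 and get capped
Step 2: Apply rule 2 to records with amount > 3945
  - 1 records (original) are capped
Step 3: Calculate final sum = 26214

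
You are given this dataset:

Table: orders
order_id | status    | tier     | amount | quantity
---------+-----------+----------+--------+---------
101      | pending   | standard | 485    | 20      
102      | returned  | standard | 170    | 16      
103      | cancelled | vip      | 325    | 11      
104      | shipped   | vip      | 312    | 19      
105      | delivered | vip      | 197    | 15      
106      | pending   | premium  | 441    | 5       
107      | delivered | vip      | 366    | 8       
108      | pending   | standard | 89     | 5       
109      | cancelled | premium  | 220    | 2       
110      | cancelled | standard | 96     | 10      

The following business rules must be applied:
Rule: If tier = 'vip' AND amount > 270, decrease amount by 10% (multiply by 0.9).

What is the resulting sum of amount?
2600.7

Step 1: Find records where tier = 'vip' AND amount > 270
Step 2: 3 records match, summing to 1003
Step 3: After multiplier: 1003 × 0.9 = 902.7
Step 4: Unaffected records sum: 1698
Step 5: Final sum = 902.7 + 1698 = 2600.7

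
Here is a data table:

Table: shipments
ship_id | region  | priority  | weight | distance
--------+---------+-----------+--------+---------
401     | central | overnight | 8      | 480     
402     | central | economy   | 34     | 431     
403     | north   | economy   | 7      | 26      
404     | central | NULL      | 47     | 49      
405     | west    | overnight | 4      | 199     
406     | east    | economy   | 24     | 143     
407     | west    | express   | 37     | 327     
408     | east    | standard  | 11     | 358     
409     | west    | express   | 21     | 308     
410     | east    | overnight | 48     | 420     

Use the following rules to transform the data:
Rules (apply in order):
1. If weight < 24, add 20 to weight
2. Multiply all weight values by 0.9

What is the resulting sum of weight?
306.9

Step 1: Apply Rule 1 - Add 20 to records with weight < 24
  - 5 records affected: 51 + (5 × 20) = 151
  - Unaffected records: 190
  - Sum after Rule 1: 341
Step 2: Apply Rule 2 - Multiply all by 0.9
  - 341 × 0.9 = 306.9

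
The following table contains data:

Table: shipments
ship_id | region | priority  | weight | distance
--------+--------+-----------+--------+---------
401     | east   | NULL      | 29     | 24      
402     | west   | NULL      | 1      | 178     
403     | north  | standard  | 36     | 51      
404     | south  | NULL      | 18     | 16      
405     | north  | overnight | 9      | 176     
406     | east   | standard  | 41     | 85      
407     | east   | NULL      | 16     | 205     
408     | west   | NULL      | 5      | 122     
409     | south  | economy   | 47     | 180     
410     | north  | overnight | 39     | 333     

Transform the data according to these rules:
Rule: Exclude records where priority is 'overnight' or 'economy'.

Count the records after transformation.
7

Step 1: Count records to exclude
  - 2 (overnight) + 1 (economy) = 3 records
Step 2: Total records: 10
Step 3: Remaining = 10 - 3 = 7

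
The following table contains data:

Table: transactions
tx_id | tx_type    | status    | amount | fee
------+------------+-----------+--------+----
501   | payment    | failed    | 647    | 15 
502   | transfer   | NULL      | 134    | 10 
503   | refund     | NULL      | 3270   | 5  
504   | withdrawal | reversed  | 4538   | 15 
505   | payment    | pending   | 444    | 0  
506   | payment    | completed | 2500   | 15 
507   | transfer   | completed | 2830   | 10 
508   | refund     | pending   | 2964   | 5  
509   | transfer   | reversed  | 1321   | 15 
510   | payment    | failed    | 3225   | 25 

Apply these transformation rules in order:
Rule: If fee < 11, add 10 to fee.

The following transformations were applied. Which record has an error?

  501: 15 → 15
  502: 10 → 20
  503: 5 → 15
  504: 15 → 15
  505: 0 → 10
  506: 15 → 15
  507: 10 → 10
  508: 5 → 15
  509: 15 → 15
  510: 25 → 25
Record 507 has an error. The correct transformed value should be 20, not 10.

Step 1: Check each record against the rule
Step 2: Record 507 has fee = 10
Step 3: Since 10 < 11, the bonus should have been applied
Step 4: Correct value = 20, but claimed value = 10
Conclusion: Record 507 has the error.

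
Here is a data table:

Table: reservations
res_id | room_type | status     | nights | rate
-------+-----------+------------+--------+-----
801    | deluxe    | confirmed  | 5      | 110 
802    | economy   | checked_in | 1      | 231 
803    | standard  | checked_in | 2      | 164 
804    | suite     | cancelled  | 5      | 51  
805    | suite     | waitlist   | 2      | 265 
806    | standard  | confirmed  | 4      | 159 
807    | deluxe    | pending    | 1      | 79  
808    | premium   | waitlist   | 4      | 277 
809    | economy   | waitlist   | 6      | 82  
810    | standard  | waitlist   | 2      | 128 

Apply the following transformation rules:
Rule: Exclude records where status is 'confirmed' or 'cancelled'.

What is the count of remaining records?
7

Step 1: Count records to exclude
  - 2 (confirmed) + 1 (cancelled) = 3 records
Step 2: Total records: 10
Step 3: Remaining = 10 - 3 = 7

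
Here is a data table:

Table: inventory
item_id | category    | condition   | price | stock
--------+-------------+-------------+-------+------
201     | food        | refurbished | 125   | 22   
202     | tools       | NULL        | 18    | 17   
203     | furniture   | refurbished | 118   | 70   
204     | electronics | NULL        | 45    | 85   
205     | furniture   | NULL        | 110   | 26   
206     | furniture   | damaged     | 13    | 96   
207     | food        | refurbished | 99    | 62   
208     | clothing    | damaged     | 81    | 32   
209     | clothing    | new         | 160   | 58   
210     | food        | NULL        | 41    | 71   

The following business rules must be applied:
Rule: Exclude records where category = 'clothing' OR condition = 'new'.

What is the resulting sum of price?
569

Step 1: Find records where category = 'clothing' OR condition = 'new'
Step 2: 2 records match, summing to 241
Step 3: Original sum: 810
Step 4: Remaining sum = 810 - 241 = 569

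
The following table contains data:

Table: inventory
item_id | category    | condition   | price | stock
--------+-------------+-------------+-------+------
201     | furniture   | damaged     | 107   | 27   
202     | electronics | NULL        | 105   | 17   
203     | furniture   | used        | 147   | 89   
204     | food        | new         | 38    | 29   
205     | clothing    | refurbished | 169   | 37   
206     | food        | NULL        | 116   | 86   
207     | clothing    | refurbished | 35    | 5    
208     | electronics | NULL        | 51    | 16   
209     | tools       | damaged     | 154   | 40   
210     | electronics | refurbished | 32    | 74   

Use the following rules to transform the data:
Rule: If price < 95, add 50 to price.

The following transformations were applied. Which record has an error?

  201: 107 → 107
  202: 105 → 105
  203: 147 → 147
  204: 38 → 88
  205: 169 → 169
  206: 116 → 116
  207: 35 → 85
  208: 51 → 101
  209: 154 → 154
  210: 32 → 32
Record 210 has an error. The correct transformed value should be 82, not 32.

Step 1: Check each record against the rule
Step 2: Record 210 has price = 32
Step 3: Since 32 < 95, the bonus should have been applied
Step 4: Correct value = 82, but claimed value = 32
Conclusion: Record 210 has the error.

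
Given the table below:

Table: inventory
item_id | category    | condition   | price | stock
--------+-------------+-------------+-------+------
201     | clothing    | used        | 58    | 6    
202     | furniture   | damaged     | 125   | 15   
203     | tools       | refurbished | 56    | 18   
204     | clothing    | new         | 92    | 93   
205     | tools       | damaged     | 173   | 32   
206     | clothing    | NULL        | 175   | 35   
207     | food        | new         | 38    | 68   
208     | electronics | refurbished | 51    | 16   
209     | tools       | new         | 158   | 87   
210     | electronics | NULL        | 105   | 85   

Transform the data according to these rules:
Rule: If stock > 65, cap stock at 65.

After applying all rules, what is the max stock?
65

Step 1: Original maximum stock = 93
Step 2: Apply cap at 65
Step 3: 4 records had stock > 65 and were capped
Step 4: Maximum after transformation = 65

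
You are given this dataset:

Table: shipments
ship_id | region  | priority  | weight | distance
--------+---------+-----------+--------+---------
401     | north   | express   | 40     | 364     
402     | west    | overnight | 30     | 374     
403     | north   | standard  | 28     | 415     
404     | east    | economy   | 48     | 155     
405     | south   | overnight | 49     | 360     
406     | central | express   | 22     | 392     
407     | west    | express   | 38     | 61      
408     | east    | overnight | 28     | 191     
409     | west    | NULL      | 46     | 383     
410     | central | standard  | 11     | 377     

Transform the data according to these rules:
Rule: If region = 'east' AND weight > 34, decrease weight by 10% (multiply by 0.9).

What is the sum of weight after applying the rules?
335.2

Step 1: Find records where region = 'east' AND weight > 34
Step 2: 1 records match, summing to 48
Step 3: After multiplier: 48 × 0.9 = 43.2
Step 4: Unaffected records sum: 292
Step 5: Final sum = 43.2 + 292 = 335.2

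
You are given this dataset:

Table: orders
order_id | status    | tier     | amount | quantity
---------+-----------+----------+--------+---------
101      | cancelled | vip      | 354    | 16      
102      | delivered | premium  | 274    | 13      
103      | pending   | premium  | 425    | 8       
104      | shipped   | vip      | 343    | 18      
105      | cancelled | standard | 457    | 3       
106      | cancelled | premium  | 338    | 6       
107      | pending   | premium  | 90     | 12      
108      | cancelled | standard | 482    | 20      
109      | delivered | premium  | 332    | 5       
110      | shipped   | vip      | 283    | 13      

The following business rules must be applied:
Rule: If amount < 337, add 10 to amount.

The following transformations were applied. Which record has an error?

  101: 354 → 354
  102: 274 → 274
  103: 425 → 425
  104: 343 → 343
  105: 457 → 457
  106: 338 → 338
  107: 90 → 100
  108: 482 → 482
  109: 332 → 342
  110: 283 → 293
Record 102 has an error. The correct transformed value should be 284, not 274.

Step 1: Check each record against the rule
Step 2: Record 102 has amount = 274
Step 3: Since 274 < 337, the bonus should have been applied
Step 4: Correct value = 284, but claimed value = 274
Conclusion: Record 102 has the error.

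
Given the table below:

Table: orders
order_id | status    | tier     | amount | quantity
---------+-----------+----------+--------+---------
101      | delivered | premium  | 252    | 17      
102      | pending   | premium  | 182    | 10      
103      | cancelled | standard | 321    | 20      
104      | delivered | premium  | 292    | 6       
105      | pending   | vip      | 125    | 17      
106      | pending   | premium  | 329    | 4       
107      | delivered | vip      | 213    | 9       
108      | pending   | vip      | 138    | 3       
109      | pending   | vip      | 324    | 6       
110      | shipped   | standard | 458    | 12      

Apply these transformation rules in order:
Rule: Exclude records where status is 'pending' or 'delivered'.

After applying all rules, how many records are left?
2

Step 1: Count records to exclude
  - 5 (pending) + 3 (delivered) = 8 records
Step 2: Total records: 10
Step 3: Remaining = 10 - 8 = 2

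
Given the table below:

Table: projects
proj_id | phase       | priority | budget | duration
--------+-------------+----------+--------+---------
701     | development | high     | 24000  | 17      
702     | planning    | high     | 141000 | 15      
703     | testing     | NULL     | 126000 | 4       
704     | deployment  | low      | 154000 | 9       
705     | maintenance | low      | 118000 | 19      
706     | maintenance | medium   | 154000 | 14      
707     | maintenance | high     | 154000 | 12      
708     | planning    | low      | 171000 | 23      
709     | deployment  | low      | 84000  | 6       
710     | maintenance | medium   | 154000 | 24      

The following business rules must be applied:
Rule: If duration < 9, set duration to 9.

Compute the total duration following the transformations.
151

Step 1: 2 records have duration < 9
Step 2: These records originally summed to 10
Step 3: After setting to minimum: 2 × 9 = 18
Step 4: Unaffected records sum: 133
Step 5: Final sum = 18 + 133 = 151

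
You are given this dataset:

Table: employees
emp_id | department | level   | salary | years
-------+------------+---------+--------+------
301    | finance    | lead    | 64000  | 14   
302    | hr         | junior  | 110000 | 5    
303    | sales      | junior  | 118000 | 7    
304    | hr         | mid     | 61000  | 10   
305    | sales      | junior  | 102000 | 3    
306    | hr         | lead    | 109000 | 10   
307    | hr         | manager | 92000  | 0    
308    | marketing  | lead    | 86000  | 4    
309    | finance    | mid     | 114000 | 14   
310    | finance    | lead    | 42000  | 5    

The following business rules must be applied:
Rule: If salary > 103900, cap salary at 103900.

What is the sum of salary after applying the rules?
862600

Step 1: 4 records have salary > 103900
Step 2: These records originally summed to 451000
Step 3: After capping: 4 × 103900 = 415600
Step 4: Unaffected records sum: 447000
Step 5: Final sum = 415600 + 447000 = 862600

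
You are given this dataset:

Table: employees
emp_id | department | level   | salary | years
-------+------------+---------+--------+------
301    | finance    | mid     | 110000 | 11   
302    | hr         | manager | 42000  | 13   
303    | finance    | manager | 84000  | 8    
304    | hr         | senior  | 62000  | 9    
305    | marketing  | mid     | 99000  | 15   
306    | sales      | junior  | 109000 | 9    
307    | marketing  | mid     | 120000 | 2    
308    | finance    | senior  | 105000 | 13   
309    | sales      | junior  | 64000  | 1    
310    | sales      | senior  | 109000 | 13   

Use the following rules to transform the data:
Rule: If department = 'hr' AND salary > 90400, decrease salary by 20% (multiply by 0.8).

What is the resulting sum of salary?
904000

Step 1: Find records where department = 'hr' AND salary > 90400
Step 2: 0 records match, summing to 0
Step 3: After multiplier: 0 × 0.8 = 0.0
Step 4: Unaffected records sum: 904000
Step 5: Final sum = 0.0 + 904000 = 904000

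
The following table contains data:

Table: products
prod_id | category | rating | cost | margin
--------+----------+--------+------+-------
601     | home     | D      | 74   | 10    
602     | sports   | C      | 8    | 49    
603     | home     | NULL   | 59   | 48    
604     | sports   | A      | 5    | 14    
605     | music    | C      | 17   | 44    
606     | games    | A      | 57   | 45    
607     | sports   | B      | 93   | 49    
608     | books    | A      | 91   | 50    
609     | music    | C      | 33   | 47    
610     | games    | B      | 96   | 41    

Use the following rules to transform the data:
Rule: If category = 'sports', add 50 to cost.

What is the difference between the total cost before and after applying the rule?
150

Step 1: Original sum of cost = 533
Step 2: 3 records have category = 'sports'
Step 3: Each affected record changes by 50
Step 4: Total change = 3 × 50 = 150
Step 5: New sum = 533 + 150 = 683
Step 6: Difference = |683 - 533| = 150
        (Sum increased by 150)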